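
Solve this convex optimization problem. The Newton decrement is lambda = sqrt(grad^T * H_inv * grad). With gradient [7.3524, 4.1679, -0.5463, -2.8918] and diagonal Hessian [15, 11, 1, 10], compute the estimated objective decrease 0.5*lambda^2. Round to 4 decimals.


Step 1: H is diagonal, so H^(-1) * g = [0.4902, 0.3789, -0.5463, -0.2892].
Step 2: g^T H^(-1) g = sum_i g_i^2 / H_ii
  = (7.3524)^2/15 + (4.1679)^2/11 + (-0.5463)^2/1 + (-2.8918)^2/10
  = 3.6039 + 1.5792 + 0.2984 + 0.8363 = 6.3178
Step 3: Objective decrease = 0.5 * g^T H^(-1) g = 3.1589


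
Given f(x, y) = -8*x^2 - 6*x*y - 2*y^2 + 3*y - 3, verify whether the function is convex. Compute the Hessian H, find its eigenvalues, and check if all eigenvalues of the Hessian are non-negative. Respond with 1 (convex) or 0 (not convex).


The Hessian of f(x,y) = -8*x^2 - 6*x*y - 2*y^2 + 3*y - 3 is:
H = [[-16, -6], [-6, -4]]
Trace = -16 - 4 = -20
Determinant = -16*-4 - (-6)^2 = 28
Discriminant = (-20)^2 - 4*28 = 288.0
Eigenvalues: lambda_1 = -18.4853, lambda_2 = -1.5147
The function is not convex.

0


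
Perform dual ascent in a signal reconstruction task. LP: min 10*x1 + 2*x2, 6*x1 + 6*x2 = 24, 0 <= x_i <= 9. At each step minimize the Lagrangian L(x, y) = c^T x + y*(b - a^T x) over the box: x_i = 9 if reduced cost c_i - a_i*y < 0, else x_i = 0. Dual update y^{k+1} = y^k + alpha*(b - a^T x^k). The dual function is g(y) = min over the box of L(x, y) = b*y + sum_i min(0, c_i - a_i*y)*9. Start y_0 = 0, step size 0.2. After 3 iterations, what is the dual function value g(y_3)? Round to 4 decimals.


Dual ascent for LP: min 10*x1 + 2*x2, 6*x1 + 6*x2 = 24, 0 <= x_i <= 9
Step 1: y^k = 0.0, reduced costs: (10.0, 2.0)
  x^k = (0.0, 0.0), subgradient = b - a^T x = 24.0
  y^{k+1} = 0.0 + 0.2*24.0 = 4.8
Step 2: y^k = 4.8, reduced costs: (-18.8, -26.8)
  x^k = (9.0, 9.0), subgradient = b - a^T x = -84.0
  y^{k+1} = 4.8 + 0.2*-84.0 = -12.0
Step 3: y^k = -12.0, reduced costs: (82.0, 74.0)
  x^k = (0.0, 0.0), subgradient = b - a^T x = 24.0
  y^{k+1} = -12.0 + 0.2*24.0 = -7.2
Dual objective at y_3 = -7.2: reduced costs (53.2, 45.2), box minimizer x = (0.0, 0.0)
g(y_3) = b*y + (c1 - a1*y)*x1 + (c2 - a2*y)*x2 = 24*(-7.2) + 53.2*0.0 + 45.2*0.0 = -172.8 + 0.0 + 0.0 = -172.8


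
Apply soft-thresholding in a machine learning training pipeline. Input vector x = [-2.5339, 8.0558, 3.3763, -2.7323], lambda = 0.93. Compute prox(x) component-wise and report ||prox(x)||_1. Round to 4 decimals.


Soft-thresholding with lambda = 0.93:
prox(-2.5339) = sign(-2.5339)*max(|-2.5339| - 0.93, 0) = -1.6039
prox(8.0558) = sign(8.0558)*max(|8.0558| - 0.93, 0) = 7.1258
prox(3.3763) = sign(3.3763)*max(|3.3763| - 0.93, 0) = 2.4463
prox(-2.7323) = sign(-2.7323)*max(|-2.7323| - 0.93, 0) = -1.8023
prox(x) = [-1.6039, 7.1258, 2.4463, -1.8023]
||prox(x)||_1 = 1.6039 + 7.1258 + 2.4463 + 1.8023 = 12.9783


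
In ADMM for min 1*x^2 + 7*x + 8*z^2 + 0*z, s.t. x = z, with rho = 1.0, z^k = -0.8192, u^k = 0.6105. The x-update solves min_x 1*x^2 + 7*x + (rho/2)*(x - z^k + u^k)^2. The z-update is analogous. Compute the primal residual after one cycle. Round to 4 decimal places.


ADMM iteration with rho = 1.0, z^k = -0.8192, u^k = 0.6105
Step 1: x-update.
Minimize 1*x^2 + 7*x + (1.0/2)*(x + 0.8192 + 0.6105)^2
FOC: (2*1 + 1.0)*x = -7 + 1.0*(-0.8192 - 0.6105)
x^{k+1} = -2.8099
Step 2: z-update.
Minimize 8*z^2 + 0*z + (1.0/2)*(-2.8099 - z + 0.6105)^2
FOC: (2*8 + 1.0)*z = 0 + 1.0*(-2.8099 + 0.6105)
z^{k+1} = -0.1294
Step 3: u-update.
u^{k+1} = 0.6105 - 2.8099 + 0.1294 = -2.07
Step 4: Primal residual = |-2.8099 + 0.1294| = 2.6805


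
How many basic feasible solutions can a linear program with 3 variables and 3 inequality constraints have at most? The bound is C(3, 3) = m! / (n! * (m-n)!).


Each vertex corresponds to some choice of n active constraints out of m, so the number of vertices is at most C(m, n) = m! / (n!(m-n)!).
m = 3, n = 3
Numerator: 3 * 2 * 1
Denominator: 3! = 6
C(3, 3) = 1


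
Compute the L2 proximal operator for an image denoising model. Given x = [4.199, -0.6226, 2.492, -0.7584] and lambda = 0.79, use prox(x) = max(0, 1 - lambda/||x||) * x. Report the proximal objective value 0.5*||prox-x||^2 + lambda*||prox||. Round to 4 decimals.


Step 1: Compute ||x||.
||x|| = 4.9804
Step 2: Compute scaling factor.
scale = max(0, 1 - 0.79/4.9804) = 0.8414
Step 3: prox(x) = [3.5329, -0.5238, 2.0967, -0.6381]
||prox(x)|| = 4.1904
Step 4: Proximal objective.
0.5*||prox-x||^2 = 0.3121
lambda*||prox|| = 3.3104
Total = 3.6225


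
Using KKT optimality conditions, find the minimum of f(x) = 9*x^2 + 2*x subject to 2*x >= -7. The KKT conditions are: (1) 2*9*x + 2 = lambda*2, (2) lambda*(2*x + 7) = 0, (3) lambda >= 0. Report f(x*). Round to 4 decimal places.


Step 1: Try lambda = 0 (constraint inactive).
Stationarity: 2*9*x + 2 = 0
x* = -2/(2*9) = -1/9 = -0.1111 (rounded; the exact value -1/9 is used below)
Check constraint: 2*-0.1111 = -0.2222 >= -7 -- satisfied.
Step 2: Compute optimal value.
f(x*) = 9*(-1/9)^2 + 2*(-1/9) = -0.1111


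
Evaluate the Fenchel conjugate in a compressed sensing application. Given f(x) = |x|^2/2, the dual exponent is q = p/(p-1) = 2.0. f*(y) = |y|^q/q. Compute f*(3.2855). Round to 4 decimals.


The conjugate exponent q satisfies 1/p + 1/q = 1.
p = 2, so q = 2/(2 - 1) = 2.0
|y|^q = 3.2855^2.0 = 10.7945
f*(3.2855) = 10.7945 / 2.0 = 5.3973


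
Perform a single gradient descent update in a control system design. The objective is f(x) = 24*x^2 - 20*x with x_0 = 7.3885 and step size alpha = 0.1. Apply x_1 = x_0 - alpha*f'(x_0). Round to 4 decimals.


We compute the gradient at x_0 and apply the update.
f'(x) = 48*x - 20
f'(7.3885) = 48*7.3885 - 20 = 334.648
x_1 = 7.3885 - 0.1*334.648 = -26.0763


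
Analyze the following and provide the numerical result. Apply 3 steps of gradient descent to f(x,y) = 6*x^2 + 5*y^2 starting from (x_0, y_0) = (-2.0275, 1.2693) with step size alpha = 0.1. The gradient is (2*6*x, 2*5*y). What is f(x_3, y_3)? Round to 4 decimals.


Gradient descent on f(x,y) = 6*x^2 + 5*y^2.
Starting point: (-2.0275, 1.2693), alpha = 0.1
Step 1: grad_x = 2*6*-2.0275 = -24.33, grad_y = 2*5*1.2693 = 12.693
  x_1 = -2.0275 - 0.1*-24.33 = 0.4055
  y_1 = 1.2693 - 0.1*12.693 = -0.0
Step 2: grad_x = 2*6*0.4055 = 4.866, grad_y = 2*5*-0.0 = -0.0
  x_2 = 0.4055 - 0.1*4.866 = -0.0811
  y_2 = -0.0 - 0.1*-0.0 = 0.0
Step 3: grad_x = 2*6*-0.0811 = -0.9732, grad_y = 2*5*0.0 = 0.0
  x_3 = -0.0811 - 0.1*-0.9732 = 0.0162
  y_3 = 0.0 - 0.1*0.0 = 0.0
f(0.0162, 0.0) = 6*0.0162^2 + 5*0.0^2 = 0.0016


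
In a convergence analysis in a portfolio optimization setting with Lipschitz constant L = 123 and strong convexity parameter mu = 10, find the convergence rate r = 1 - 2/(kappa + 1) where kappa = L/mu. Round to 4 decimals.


Step 1: Compute the condition number.
kappa = L/mu = 123/10 = 12.3
Step 2: Compute the convergence rate.
r = 1 - 2/(kappa + 1) = 1 - 2*mu/(L + mu) = (L - mu)/(L + mu) = 113/133 = 0.8496


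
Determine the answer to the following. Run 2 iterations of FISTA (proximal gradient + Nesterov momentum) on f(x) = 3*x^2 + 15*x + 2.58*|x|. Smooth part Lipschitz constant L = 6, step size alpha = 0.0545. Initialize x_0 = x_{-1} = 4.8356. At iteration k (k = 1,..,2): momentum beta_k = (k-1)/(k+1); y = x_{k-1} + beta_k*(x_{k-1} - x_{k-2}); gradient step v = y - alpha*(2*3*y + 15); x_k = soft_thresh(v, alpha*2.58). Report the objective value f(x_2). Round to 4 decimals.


FISTA on f(x) = 3*x^2 + 15*x + 2.58*|x|
L = 6, alpha = 0.0545
Iteration 1: beta = 0.0, y = 4.8356 + 0.0*(4.8356 - 4.8356) = 4.8356
  grad(y) = 44.0136, v = y - alpha*grad = 2.4369
  prox(v) = soft_thresh(2.4369, 0.1406) = 2.2962
Iteration 2: beta = 0.3333, y = 2.2962 + 0.3333*(2.2962 - 4.8356) = 1.4498
  grad(y) = 23.6988, v = y - alpha*grad = 0.1582
  prox(v) = soft_thresh(0.1582, 0.1406) = 0.0176
f(x_2) = 3*0.0176^2 + 15*0.0176 + 2.58*|0.0176| = 0.3104


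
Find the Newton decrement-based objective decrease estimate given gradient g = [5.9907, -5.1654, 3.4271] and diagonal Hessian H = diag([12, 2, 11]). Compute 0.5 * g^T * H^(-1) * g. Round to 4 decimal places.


Step 1: H is diagonal, so H^(-1) * g = [0.4992, -2.5827, 0.3116].
Step 2: g^T H^(-1) g = sum_i g_i^2 / H_ii
  = (5.9907)^2/12 + (-5.1654)^2/2 + (3.4271)^2/11
  = 2.9907 + 13.3407 + 1.0677 = 17.3991
Step 3: Objective decrease = 0.5 * g^T H^(-1) g = 8.6996


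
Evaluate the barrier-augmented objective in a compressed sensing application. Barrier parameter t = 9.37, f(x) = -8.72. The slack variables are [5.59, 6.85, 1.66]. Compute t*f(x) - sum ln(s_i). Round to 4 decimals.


Step 1: Compute log-barrier.
ln values: [1.721, 1.9242, 0.5068]
phi = -(1.721 + 1.9242 + 0.5068) = -4.152
Step 2: Compute augmented objective.
t*f(x) = 9.37*-8.72 = -81.7064
Total = -81.7064 - 4.152 = -85.8584


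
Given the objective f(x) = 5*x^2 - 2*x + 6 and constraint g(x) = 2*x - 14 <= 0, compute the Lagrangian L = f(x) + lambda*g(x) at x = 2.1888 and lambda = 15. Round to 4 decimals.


Step 1: Evaluate f(x).
f(2.1888) = 5*2.1888^2 - 2*2.1888 + 6 = 25.5766
Step 2: Evaluate g(x).
g(2.1888) = 2*2.1888 - 14 = -9.6224
Step 3: Compute Lagrangian.
L = 25.5766 + 15*-9.6224 = -118.7594


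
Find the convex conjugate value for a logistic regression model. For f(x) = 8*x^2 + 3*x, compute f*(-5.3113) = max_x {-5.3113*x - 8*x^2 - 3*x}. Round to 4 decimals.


f*(y) = sup_x {y*x - a*x^2 - b*x} = sup_x {(y-b)*x - a*x^2}
FOC: (y - b) - 2a*x = 0 => x* = (y - b)/(2a)
x* = (-5.3113 - 3)/(2*8) = -0.5195
f*(-5.3113) = (y-b)^2/(4a) = (-5.3113 - 3)^2/(4*8)
= 69.0777/32 = 2.1587


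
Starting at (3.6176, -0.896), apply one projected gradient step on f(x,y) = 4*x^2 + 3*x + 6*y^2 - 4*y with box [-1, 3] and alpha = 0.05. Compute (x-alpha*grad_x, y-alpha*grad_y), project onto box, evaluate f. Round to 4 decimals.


Step 1: Compute gradient at (3.6176, -0.896).
grad_x = 2*4*3.6176 + 3 = 31.9408
grad_y = 2*6*-0.896 - 4 = -14.752
Step 2: Gradient step.
x_raw = 3.6176 - 0.05*31.9408 = 2.0206
y_raw = -0.896 - 0.05*-14.752 = -0.1584
Step 3: Project onto [-1, 3].
x_proj = clip(2.0206) = 2.0206
y_proj = clip(-0.1584) = -0.1584
Step 4: Evaluate f.
f(2.0206, -0.1584) = 23.1765


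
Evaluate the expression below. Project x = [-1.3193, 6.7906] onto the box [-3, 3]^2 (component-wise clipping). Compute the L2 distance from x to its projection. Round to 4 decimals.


Project each component onto [-3, 3].
clip(-1.3193) = -1.3193, clip(6.7906) = 3.0
Projection = [-1.3193, 3.0]
Squared diffs: [0.0, 14.3686]
Distance = sqrt(14.3686) = 3.7906


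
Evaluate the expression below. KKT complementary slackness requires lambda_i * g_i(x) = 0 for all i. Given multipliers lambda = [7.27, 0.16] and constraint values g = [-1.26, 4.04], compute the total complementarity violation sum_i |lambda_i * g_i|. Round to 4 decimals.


KKT complementary slackness check:
lambda_1 * g_1 = 7.27 * -1.26 = -9.1602
lambda_2 * g_2 = 0.16 * 4.04 = 0.6464
Total violation = 9.1602 + 0.6464 = 9.8066


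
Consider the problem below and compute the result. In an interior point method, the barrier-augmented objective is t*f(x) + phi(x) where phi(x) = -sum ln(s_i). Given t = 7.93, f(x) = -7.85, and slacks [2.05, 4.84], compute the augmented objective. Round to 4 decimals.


Step 1: Compute log-barrier.
ln values: [0.7178, 1.5769]
phi = -(0.7178 + 1.5769) = -2.2948
Step 2: Compute augmented objective.
t*f(x) = 7.93*-7.85 = -62.2505
Total = -62.2505 - 2.2948 = -64.5453


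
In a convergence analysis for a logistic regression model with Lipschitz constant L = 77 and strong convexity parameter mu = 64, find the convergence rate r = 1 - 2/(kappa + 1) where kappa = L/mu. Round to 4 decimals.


Step 1: Compute the condition number.
kappa = L/mu = 77/64 = 1.2031
Step 2: Compute the convergence rate.
r = 1 - 2/(kappa + 1) = 1 - 2*mu/(L + mu) = (L - mu)/(L + mu) = 13/141 = 0.0922


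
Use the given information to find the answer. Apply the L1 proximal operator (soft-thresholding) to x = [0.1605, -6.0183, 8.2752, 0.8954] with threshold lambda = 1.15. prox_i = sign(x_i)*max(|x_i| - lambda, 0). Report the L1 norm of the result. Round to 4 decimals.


Soft-thresholding with lambda = 1.15:
prox(0.1605) = sign(0.1605)*max(|0.1605| - 1.15, 0) = 0.0
prox(-6.0183) = sign(-6.0183)*max(|-6.0183| - 1.15, 0) = -4.8683
prox(8.2752) = sign(8.2752)*max(|8.2752| - 1.15, 0) = 7.1252
prox(0.8954) = sign(0.8954)*max(|0.8954| - 1.15, 0) = 0.0
prox(x) = [0.0, -4.8683, 7.1252, 0.0]
||prox(x)||_1 = 0.0 + 4.8683 + 7.1252 + 0.0 = 11.9935


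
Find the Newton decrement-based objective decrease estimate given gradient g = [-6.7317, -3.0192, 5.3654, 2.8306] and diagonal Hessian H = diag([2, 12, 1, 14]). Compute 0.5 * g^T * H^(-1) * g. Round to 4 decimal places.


Step 1: H is diagonal, so H^(-1) * g = [-3.3659, -0.2516, 5.3654, 0.2022].
Step 2: g^T H^(-1) g = sum_i g_i^2 / H_ii
  = (-6.7317)^2/2 + (-3.0192)^2/12 + (5.3654)^2/1 + (2.8306)^2/14
  = 22.6579 + 0.7596 + 28.7875 + 0.5723 = 52.7773
Step 3: Objective decrease = 0.5 * g^T H^(-1) g = 26.3887


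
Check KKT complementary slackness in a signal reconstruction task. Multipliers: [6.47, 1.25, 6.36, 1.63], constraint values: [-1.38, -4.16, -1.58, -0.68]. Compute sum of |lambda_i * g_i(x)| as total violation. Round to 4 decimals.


KKT complementary slackness check:
lambda_1 * g_1 = 6.47 * -1.38 = -8.9286
lambda_2 * g_2 = 1.25 * -4.16 = -5.2
lambda_3 * g_3 = 6.36 * -1.58 = -10.0488
lambda_4 * g_4 = 1.63 * -0.68 = -1.1084
Total violation = 8.9286 + 5.2 + 10.0488 + 1.1084 = 25.2858


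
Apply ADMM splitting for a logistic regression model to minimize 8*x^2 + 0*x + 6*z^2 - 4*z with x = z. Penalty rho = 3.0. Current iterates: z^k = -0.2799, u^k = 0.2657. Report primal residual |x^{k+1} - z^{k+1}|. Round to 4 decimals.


ADMM iteration with rho = 3.0, z^k = -0.2799, u^k = 0.2657
Step 1: x-update.
Minimize 8*x^2 + 0*x + (3.0/2)*(x + 0.2799 + 0.2657)^2
FOC: (2*8 + 3.0)*x = 0 + 3.0*(-0.2799 - 0.2657)
x^{k+1} = -0.0861
Step 2: z-update.
Minimize 6*z^2 - 4*z + (3.0/2)*(-0.0861 - z + 0.2657)^2
FOC: (2*6 + 3.0)*z = 4 + 3.0*(-0.0861 + 0.2657)
z^{k+1} = 0.3026
Step 3: u-update.
u^{k+1} = 0.2657 - 0.0861 - 0.3026 = -0.123
Step 4: Primal residual = |-0.0861 - 0.3026| = 0.3887


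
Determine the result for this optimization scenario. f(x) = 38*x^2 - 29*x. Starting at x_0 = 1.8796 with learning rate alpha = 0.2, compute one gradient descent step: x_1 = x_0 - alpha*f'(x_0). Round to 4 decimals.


We compute the gradient at x_0 and apply the update.
f'(x) = 76*x - 29
f'(1.8796) = 76*1.8796 - 29 = 113.8496
x_1 = 1.8796 - 0.2*113.8496 = -20.8903


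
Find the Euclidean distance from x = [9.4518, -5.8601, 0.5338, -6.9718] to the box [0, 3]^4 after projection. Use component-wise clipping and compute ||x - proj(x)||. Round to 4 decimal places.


Project each component onto [0, 3].
clip(9.4518) = 3.0, clip(-5.8601) = 0.0, clip(0.5338) = 0.5338, clip(-6.9718) = 0.0
Projection = [3.0, 0.0, 0.5338, 0.0]
Squared diffs: [41.6257, 34.3408, 0.0, 48.606]
Distance = sqrt(124.5725) = 11.1612


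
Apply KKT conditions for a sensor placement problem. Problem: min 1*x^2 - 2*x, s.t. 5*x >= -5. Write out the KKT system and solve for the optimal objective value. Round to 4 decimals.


Step 1: Try lambda = 0 (constraint inactive).
Stationarity: 2*1*x - 2 = 0
x* = 2/(2*1) = 1.0
Check constraint: 5*1.0 = 5.0 >= -5 -- satisfied.
Step 2: Compute optimal value.
f(x*) = 1*1.0^2 - 2*1.0 = -1.0


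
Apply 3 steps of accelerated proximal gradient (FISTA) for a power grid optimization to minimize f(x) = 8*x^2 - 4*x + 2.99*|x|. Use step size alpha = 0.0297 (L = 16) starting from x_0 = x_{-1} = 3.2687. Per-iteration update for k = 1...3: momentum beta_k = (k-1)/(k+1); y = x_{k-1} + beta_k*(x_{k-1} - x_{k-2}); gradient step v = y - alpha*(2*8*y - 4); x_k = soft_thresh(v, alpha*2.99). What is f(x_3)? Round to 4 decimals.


FISTA on f(x) = 8*x^2 - 4*x + 2.99*|x|
L = 16, alpha = 0.0297
Iteration 1: beta = 0.0, y = 3.2687 + 0.0*(3.2687 - 3.2687) = 3.2687
  grad(y) = 48.2992, v = y - alpha*grad = 1.8342
  prox(v) = soft_thresh(1.8342, 0.0888) = 1.7454
Iteration 2: beta = 0.3333, y = 1.7454 + 0.3333*(1.7454 - 3.2687) = 1.2376
  grad(y) = 15.8024, v = y - alpha*grad = 0.7683
  prox(v) = soft_thresh(0.7683, 0.0888) = 0.6795
Iteration 3: beta = 0.5, y = 0.6795 + 0.5*(0.6795 - 1.7454) = 0.1466
  grad(y) = -1.6549, v = y - alpha*grad = 0.1957
  prox(v) = soft_thresh(0.1957, 0.0888) = 0.1069
f(x_3) = 8*0.1069^2 - 4*0.1069 + 2.99*|0.1069| = -0.0165


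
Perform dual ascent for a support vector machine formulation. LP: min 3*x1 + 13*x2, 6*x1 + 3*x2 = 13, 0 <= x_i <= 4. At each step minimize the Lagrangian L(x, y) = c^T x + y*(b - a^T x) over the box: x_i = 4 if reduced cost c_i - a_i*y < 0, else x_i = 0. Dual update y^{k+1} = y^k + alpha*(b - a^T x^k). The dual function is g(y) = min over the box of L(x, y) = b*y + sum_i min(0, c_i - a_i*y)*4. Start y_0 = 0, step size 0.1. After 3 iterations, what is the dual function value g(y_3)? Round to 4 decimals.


Dual ascent for LP: min 3*x1 + 13*x2, 6*x1 + 3*x2 = 13, 0 <= x_i <= 4
Step 1: y^k = 0.0, reduced costs: (3.0, 13.0)
  x^k = (0.0, 0.0), subgradient = b - a^T x = 13.0
  y^{k+1} = 0.0 + 0.1*13.0 = 1.3
Step 2: y^k = 1.3, reduced costs: (-4.8, 9.1)
  x^k = (4.0, 0.0), subgradient = b - a^T x = -11.0
  y^{k+1} = 1.3 + 0.1*-11.0 = 0.2
Step 3: y^k = 0.2, reduced costs: (1.8, 12.4)
  x^k = (0.0, 0.0), subgradient = b - a^T x = 13.0
  y^{k+1} = 0.2 + 0.1*13.0 = 1.5
Dual objective at y_3 = 1.5: reduced costs (-6.0, 8.5), box minimizer x = (4.0, 0.0)
g(y_3) = b*y + (c1 - a1*y)*x1 + (c2 - a2*y)*x2 = 13*1.5 + (-6.0)*4.0 + 8.5*0.0 = 19.5 - 24.0 + 0.0 = -4.5


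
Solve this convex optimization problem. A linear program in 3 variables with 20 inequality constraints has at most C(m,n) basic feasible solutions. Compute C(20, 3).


Each vertex corresponds to some choice of n active constraints out of m, so the number of vertices is at most C(m, n) = m! / (n!(m-n)!).
m = 20, n = 3
Numerator: 20 * 19 * 18
Denominator: 3! = 6
C(20, 3) = 1140


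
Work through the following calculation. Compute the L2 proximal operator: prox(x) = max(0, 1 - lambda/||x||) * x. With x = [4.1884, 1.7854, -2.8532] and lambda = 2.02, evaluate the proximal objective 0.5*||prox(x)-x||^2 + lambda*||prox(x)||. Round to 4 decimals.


Step 1: Compute ||x||.
||x|| = 5.3732
Step 2: Compute scaling factor.
scale = max(0, 1 - 2.02/5.3732) = 0.6241
Step 3: prox(x) = [2.6138, 1.1142, -1.7806]
||prox(x)|| = 3.3532
Step 4: Proximal objective.
0.5*||prox-x||^2 = 2.0402
lambda*||prox|| = 6.7735
Total = 8.8136


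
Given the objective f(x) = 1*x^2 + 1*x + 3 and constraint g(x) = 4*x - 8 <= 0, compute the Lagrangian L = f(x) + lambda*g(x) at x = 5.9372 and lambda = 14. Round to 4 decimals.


Step 1: Evaluate f(x).
f(5.9372) = 1*5.9372^2 + 1*5.9372 + 3 = 44.1875
Step 2: Evaluate g(x).
g(5.9372) = 4*5.9372 - 8 = 15.7488
Step 3: Compute Lagrangian.
L = 44.1875 + 14*15.7488 = 264.6707


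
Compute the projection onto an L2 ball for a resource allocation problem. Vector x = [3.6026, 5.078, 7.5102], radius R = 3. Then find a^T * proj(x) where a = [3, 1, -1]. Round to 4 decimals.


Step 1: Compute ||x|| (intermediates to 6 decimals).
||x|| = sqrt(3.6026^2 + 5.078^2 + 7.5102^2) = 9.755404
Step 2: Project.
Since ||x|| > R, scale = R/||x|| = 3/9.755404 = 0.307522, proj(x) = scale * x
proj(x) = [1.107879, 1.561597, 2.309552]
Step 3: Dot product.
a^T * proj(x) = 3*1.107879 + 1*1.561597 - 1*2.309552 = 2.5757


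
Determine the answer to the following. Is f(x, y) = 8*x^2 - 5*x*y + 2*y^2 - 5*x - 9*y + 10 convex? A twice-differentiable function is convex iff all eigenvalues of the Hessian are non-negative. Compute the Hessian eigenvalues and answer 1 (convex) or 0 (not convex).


The Hessian of f(x,y) = 8*x^2 - 5*x*y + 2*y^2 - 5*x - 9*y + 10 is:
H = [[16, -5], [-5, 4]]
Trace = 16 + 4 = 20
Determinant = 16*4 - (-5)^2 = 39
Discriminant = (20)^2 - 4*39 = 244.0
Eigenvalues: lambda_1 = 2.1898, lambda_2 = 17.8102
The function is convex.

1


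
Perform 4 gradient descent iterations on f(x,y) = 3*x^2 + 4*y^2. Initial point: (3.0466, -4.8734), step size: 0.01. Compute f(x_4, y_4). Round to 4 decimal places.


Gradient descent on f(x,y) = 3*x^2 + 4*y^2.
Starting point: (3.0466, -4.8734), alpha = 0.01
Step 1: grad_x = 2*3*3.0466 = 18.2796, grad_y = 2*4*-4.8734 = -38.9872
  x_1 = 3.0466 - 0.01*18.2796 = 2.8638
  y_1 = -4.8734 - 0.01*-38.9872 = -4.4835
Step 2: grad_x = 2*3*2.8638 = 17.1828, grad_y = 2*4*-4.4835 = -35.8682
  x_2 = 2.8638 - 0.01*17.1828 = 2.692
  y_2 = -4.4835 - 0.01*-35.8682 = -4.1248
Step 3: grad_x = 2*3*2.692 = 16.1519, grad_y = 2*4*-4.1248 = -32.9988
  x_3 = 2.692 - 0.01*16.1519 = 2.5305
  y_3 = -4.1248 - 0.01*-32.9988 = -3.7949
Step 4: grad_x = 2*3*2.5305 = 15.1827, grad_y = 2*4*-3.7949 = -30.3589
  x_4 = 2.5305 - 0.01*15.1827 = 2.3786
  y_4 = -3.7949 - 0.01*-30.3589 = -3.4913
f(2.3786, -3.4913) = 3*2.3786^2 + 4*(-3.4913)^2 = 65.7295


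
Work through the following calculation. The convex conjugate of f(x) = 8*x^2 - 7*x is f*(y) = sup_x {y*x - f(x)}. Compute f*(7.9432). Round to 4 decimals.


f*(y) = sup_x {y*x - a*x^2 - b*x} = sup_x {(y-b)*x - a*x^2}
FOC: (y - b) - 2a*x = 0 => x* = (y - b)/(2a)
x* = (7.9432 + 7)/(2*8) = 0.934
f*(7.9432) = (y-b)^2/(4a) = (7.9432 + 7)^2/(4*8)
= 223.2992/32 = 6.9781


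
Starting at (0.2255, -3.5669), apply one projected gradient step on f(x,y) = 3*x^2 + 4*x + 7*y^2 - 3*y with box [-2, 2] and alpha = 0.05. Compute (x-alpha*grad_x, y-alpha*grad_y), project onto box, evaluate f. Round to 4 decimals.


Step 1: Compute gradient at (0.2255, -3.5669).
grad_x = 2*3*0.2255 + 4 = 5.353
grad_y = 2*7*-3.5669 - 3 = -52.9366
Step 2: Gradient step.
x_raw = 0.2255 - 0.05*5.353 = -0.0422
y_raw = -3.5669 - 0.05*-52.9366 = -0.9201
Step 3: Project onto [-2, 2].
x_proj = clip(-0.0422) = -0.0422
y_proj = clip(-0.9201) = -0.9201
Step 4: Evaluate f.
f(-0.0422, -0.9201) = 8.5226


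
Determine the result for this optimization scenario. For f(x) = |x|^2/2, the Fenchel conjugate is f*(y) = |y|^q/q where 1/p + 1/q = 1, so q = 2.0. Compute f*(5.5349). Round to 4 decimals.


The conjugate exponent q satisfies 1/p + 1/q = 1.
p = 2, so q = 2/(2 - 1) = 2.0
|y|^q = 5.5349^2.0 = 30.6351
f*(5.5349) = 30.6351 / 2.0 = 15.3176


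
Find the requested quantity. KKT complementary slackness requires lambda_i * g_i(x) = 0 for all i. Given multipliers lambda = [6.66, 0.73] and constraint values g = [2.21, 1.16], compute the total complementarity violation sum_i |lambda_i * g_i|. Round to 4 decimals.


KKT complementary slackness check:
lambda_1 * g_1 = 6.66 * 2.21 = 14.7186
lambda_2 * g_2 = 0.73 * 1.16 = 0.8468
Total violation = 14.7186 + 0.8468 = 15.5654


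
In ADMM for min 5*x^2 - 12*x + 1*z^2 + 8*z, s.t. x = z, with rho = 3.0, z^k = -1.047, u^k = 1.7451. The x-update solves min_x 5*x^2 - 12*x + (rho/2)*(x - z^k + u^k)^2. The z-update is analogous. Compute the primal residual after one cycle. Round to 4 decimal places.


ADMM iteration with rho = 3.0, z^k = -1.047, u^k = 1.7451
Step 1: x-update.
Minimize 5*x^2 - 12*x + (3.0/2)*(x + 1.047 + 1.7451)^2
FOC: (2*5 + 3.0)*x = 12 + 3.0*(-1.047 - 1.7451)
x^{k+1} = 0.2787
Step 2: z-update.
Minimize 1*z^2 + 8*z + (3.0/2)*(0.2787 - z + 1.7451)^2
FOC: (2*1 + 3.0)*z = -8 + 3.0*(0.2787 + 1.7451)
z^{k+1} = -0.3857
Step 3: u-update.
u^{k+1} = 1.7451 + 0.2787 + 0.3857 = 2.4095
Step 4: Primal residual = |0.2787 + 0.3857| = 0.6644


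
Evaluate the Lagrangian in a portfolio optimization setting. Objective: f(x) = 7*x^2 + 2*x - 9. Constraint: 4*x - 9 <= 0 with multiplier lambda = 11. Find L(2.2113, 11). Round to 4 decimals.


Step 1: Evaluate f(x).
f(2.2113) = 7*2.2113^2 + 2*2.2113 - 9 = 29.6515
Step 2: Evaluate g(x).
g(2.2113) = 4*2.2113 - 9 = -0.1548
Step 3: Compute Lagrangian.
L = 29.6515 + 11*-0.1548 = 27.9487


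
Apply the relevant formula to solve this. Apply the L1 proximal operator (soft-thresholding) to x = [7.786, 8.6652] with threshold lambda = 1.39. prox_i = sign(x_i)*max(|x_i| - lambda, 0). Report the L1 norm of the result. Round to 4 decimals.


Soft-thresholding with lambda = 1.39:
prox(7.786) = sign(7.786)*max(|7.786| - 1.39, 0) = 6.396
prox(8.6652) = sign(8.6652)*max(|8.6652| - 1.39, 0) = 7.2752
prox(x) = [6.396, 7.2752]
||prox(x)||_1 = 6.396 + 7.2752 = 13.6712


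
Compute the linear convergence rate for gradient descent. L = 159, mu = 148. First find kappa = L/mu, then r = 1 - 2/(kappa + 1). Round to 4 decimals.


Step 1: Compute the condition number.
kappa = L/mu = 159/148 = 1.0743
Step 2: Compute the convergence rate.
r = 1 - 2/(kappa + 1) = 1 - 2*mu/(L + mu) = (L - mu)/(L + mu) = 11/307 = 0.0358


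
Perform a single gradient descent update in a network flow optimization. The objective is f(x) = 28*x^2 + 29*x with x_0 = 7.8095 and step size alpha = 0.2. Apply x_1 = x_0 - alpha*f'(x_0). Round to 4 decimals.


We compute the gradient at x_0 and apply the update.
f'(x) = 56*x + 29
f'(7.8095) = 56*7.8095 + 29 = 466.332
x_1 = 7.8095 - 0.2*466.332 = -85.4569


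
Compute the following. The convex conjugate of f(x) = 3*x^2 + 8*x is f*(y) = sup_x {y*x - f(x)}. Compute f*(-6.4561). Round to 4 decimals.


f*(y) = sup_x {y*x - a*x^2 - b*x} = sup_x {(y-b)*x - a*x^2}
FOC: (y - b) - 2a*x = 0 => x* = (y - b)/(2a)
x* = (-6.4561 - 8)/(2*3) = -2.4094
f*(-6.4561) = (y-b)^2/(4a) = (-6.4561 - 8)^2/(4*3)
= 208.9788/12 = 17.4149


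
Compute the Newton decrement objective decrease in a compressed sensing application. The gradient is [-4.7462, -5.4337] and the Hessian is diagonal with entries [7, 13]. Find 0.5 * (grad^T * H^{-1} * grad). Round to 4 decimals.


Step 1: H is diagonal, so H^(-1) * g = [-0.678, -0.418].
Step 2: g^T H^(-1) g = sum_i g_i^2 / H_ii
  = (-4.7462)^2/7 + (-5.4337)^2/13
  = 3.2181 + 2.2712 = 5.4892
Step 3: Objective decrease = 0.5 * g^T H^(-1) g = 2.7446


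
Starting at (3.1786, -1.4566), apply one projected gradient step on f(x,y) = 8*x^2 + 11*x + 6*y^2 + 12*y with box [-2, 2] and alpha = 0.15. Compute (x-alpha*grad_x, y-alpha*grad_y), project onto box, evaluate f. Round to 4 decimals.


Step 1: Compute gradient at (3.1786, -1.4566).
grad_x = 2*8*3.1786 + 11 = 61.8576
grad_y = 2*6*-1.4566 + 12 = -5.4792
Step 2: Gradient step.
x_raw = 3.1786 - 0.15*61.8576 = -6.1
y_raw = -1.4566 - 0.15*-5.4792 = -0.6347
Step 3: Project onto [-2, 2].
x_proj = clip(-6.1) = -2.0
y_proj = clip(-0.6347) = -0.6347
Step 4: Evaluate f.
f(-2.0, -0.6347) = 4.8006


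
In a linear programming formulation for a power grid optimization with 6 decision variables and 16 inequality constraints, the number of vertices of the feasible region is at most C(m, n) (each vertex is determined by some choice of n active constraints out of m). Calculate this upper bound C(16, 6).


Each vertex corresponds to some choice of n active constraints out of m, so the number of vertices is at most C(m, n) = m! / (n!(m-n)!).
m = 16, n = 6
Numerator: 16 * 15 * 14 * 13 * 12 * 11
Denominator: 6! = 720
C(16, 6) = 8008


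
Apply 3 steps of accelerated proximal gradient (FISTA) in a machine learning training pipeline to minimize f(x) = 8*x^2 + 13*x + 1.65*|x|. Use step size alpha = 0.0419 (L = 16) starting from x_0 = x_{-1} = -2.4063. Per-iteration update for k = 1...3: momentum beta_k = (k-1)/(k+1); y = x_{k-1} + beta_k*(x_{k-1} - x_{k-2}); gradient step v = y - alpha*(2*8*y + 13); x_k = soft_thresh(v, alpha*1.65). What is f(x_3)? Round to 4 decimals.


FISTA on f(x) = 8*x^2 + 13*x + 1.65*|x|
L = 16, alpha = 0.0419
Iteration 1: beta = 0.0, y = -2.4063 + 0.0*(-2.4063 + 2.4063) = -2.4063
  grad(y) = -25.5008, v = y - alpha*grad = -1.3378
  prox(v) = soft_thresh(-1.3378, 0.0691) = -1.2687
Iteration 2: beta = 0.3333, y = -1.2687 + 0.3333*(-1.2687 + 2.4063) = -0.8895
  grad(y) = -1.2316, v = y - alpha*grad = -0.8379
  prox(v) = soft_thresh(-0.8379, 0.0691) = -0.7687
Iteration 3: beta = 0.5, y = -0.7687 + 0.5*(-0.7687 + 1.2687) = -0.5188
  grad(y) = 4.6998, v = y - alpha*grad = -0.7157
  prox(v) = soft_thresh(-0.7157, 0.0691) = -0.6465
f(x_3) = 8*(-0.6465)^2 + 13*(-0.6465) + 1.65*|-0.6465| = -3.9941


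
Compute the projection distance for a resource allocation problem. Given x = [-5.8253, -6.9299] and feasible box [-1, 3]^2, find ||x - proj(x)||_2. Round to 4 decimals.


Project each component onto [-1, 3].
clip(-5.8253) = -1.0, clip(-6.9299) = -1.0
Projection = [-1.0, -1.0]
Squared diffs: [23.2835, 35.1637]
Distance = sqrt(58.4472) = 7.6451


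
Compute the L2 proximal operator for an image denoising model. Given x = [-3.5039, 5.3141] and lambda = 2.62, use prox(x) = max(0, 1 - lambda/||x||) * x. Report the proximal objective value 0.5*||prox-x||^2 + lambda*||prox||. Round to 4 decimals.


Step 1: Compute ||x||.
||x|| = 6.3653
Step 2: Compute scaling factor.
scale = max(0, 1 - 2.62/6.3653) = 0.5884
Step 3: prox(x) = [-2.0617, 3.1268]
||prox(x)|| = 3.7453
Step 4: Proximal objective.
0.5*||prox-x||^2 = 3.4322
lambda*||prox|| = 9.8127
Total = 13.2449


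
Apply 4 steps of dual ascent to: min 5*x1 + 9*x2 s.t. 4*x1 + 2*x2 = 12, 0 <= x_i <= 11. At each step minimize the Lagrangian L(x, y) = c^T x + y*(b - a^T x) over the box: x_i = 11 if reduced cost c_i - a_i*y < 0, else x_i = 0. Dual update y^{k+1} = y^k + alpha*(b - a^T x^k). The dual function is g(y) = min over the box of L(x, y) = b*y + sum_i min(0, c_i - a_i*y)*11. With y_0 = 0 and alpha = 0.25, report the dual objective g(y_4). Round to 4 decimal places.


Dual ascent for LP: min 5*x1 + 9*x2, 4*x1 + 2*x2 = 12, 0 <= x_i <= 11
Step 1: y^k = 0.0, reduced costs: (5.0, 9.0)
  x^k = (0.0, 0.0), subgradient = b - a^T x = 12.0
  y^{k+1} = 0.0 + 0.25*12.0 = 3.0
Step 2: y^k = 3.0, reduced costs: (-7.0, 3.0)
  x^k = (11.0, 0.0), subgradient = b - a^T x = -32.0
  y^{k+1} = 3.0 + 0.25*-32.0 = -5.0
Step 3: y^k = -5.0, reduced costs: (25.0, 19.0)
  x^k = (0.0, 0.0), subgradient = b - a^T x = 12.0
  y^{k+1} = -5.0 + 0.25*12.0 = -2.0
Step 4: y^k = -2.0, reduced costs: (13.0, 13.0)
  x^k = (0.0, 0.0), subgradient = b - a^T x = 12.0
  y^{k+1} = -2.0 + 0.25*12.0 = 1.0
Dual objective at y_4 = 1.0: reduced costs (1.0, 7.0), box minimizer x = (0.0, 0.0)
g(y_4) = b*y + (c1 - a1*y)*x1 + (c2 - a2*y)*x2 = 12*1.0 + 1.0*0.0 + 7.0*0.0 = 12.0 + 0.0 + 0.0 = 12.0


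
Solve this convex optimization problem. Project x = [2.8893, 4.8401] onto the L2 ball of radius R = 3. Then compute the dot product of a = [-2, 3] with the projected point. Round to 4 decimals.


Step 1: Compute ||x|| (intermediates to 6 decimals).
||x|| = sqrt(2.8893^2 + 4.8401^2) = 5.636898
Step 2: Project.
Since ||x|| > R, scale = R/||x|| = 3/5.636898 = 0.532208, proj(x) = scale * x
proj(x) = [1.537709, 2.57594]
Step 3: Dot product.
a^T * proj(x) = -2*1.537709 + 3*2.57594 = 4.6524


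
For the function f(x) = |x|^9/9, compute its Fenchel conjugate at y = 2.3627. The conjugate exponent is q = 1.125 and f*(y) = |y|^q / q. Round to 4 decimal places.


The conjugate exponent q satisfies 1/p + 1/q = 1.
p = 9, so q = 9/(9 - 1) = 1.125
|y|^q = 2.3627^1.125 = 2.6308
f*(2.3627) = 2.6308 / 1.125 = 2.3385


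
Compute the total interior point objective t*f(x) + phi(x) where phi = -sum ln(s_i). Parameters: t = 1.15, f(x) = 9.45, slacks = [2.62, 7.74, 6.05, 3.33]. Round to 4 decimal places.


Step 1: Compute log-barrier.
ln values: [0.9632, 2.0464, 1.8001, 1.203]
phi = -(0.9632 + 2.0464 + 1.8001 + 1.203) = -6.0126
Step 2: Compute augmented objective.
t*f(x) = 1.15*9.45 = 10.8675
Total = 10.8675 - 6.0126 = 4.8549


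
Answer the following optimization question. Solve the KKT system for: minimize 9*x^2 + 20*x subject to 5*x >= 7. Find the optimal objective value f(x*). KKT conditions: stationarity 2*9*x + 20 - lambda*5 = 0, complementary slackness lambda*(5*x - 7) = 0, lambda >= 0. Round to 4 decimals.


Step 1: Try lambda = 0 (constraint inactive).
x_unc = -20/(2*9) = -1.1111
Check: 5*-1.1111 = -5.5555 < 7 -- violated!
Step 2: Constraint must be active: 5*x = 7
x* = 7/5 = 1.4
lambda = (2*9*1.4 + 20)/5 = 9.04
Step 3: Compute optimal value.
f(x*) = 9*1.4^2 + 20*1.4 = 45.64


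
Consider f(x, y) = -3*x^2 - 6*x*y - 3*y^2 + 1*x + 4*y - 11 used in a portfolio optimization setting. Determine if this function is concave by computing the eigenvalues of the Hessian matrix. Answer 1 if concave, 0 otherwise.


The Hessian of f(x,y) = -3*x^2 - 6*x*y - 3*y^2 + 1*x + 4*y - 11 is:
H = [[-6, -6], [-6, -6]]
Trace = -6 - 6 = -12
Determinant = -6*-6 - (-6)^2 = 0
Discriminant = (-12)^2 - 4*0 = 144.0
Eigenvalues: lambda_1 = -12.0, lambda_2 = 0.0
The function is concave.

1


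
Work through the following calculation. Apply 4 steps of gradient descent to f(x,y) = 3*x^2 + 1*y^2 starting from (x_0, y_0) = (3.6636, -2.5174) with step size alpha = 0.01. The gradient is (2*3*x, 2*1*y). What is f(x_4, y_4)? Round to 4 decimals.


Gradient descent on f(x,y) = 3*x^2 + 1*y^2.
Starting point: (3.6636, -2.5174), alpha = 0.01
Step 1: grad_x = 2*3*3.6636 = 21.9816, grad_y = 2*1*-2.5174 = -5.0348
  x_1 = 3.6636 - 0.01*21.9816 = 3.4438
  y_1 = -2.5174 - 0.01*-5.0348 = -2.4671
Step 2: grad_x = 2*3*3.4438 = 20.6627, grad_y = 2*1*-2.4671 = -4.9341
  x_2 = 3.4438 - 0.01*20.6627 = 3.2372
  y_2 = -2.4671 - 0.01*-4.9341 = -2.4177
Step 3: grad_x = 2*3*3.2372 = 19.4229, grad_y = 2*1*-2.4177 = -4.8354
  x_3 = 3.2372 - 0.01*19.4229 = 3.0429
  y_3 = -2.4177 - 0.01*-4.8354 = -2.3694
Step 4: grad_x = 2*3*3.0429 = 18.2576, grad_y = 2*1*-2.3694 = -4.7387
  x_4 = 3.0429 - 0.01*18.2576 = 2.8604
  y_4 = -2.3694 - 0.01*-4.7387 = -2.322
f(2.8604, -2.322) = 3*2.8604^2 + 1*(-2.322)^2 = 29.9364


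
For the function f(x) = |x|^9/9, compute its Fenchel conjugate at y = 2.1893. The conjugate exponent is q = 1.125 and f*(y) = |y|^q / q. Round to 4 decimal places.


The conjugate exponent q satisfies 1/p + 1/q = 1.
p = 9, so q = 9/(9 - 1) = 1.125
|y|^q = 2.1893^1.125 = 2.4146
f*(2.1893) = 2.4146 / 1.125 = 2.1463


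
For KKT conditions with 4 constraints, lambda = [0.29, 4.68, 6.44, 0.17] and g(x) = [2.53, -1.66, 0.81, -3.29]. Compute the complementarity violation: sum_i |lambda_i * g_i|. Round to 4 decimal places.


KKT complementary slackness check:
lambda_1 * g_1 = 0.29 * 2.53 = 0.7337
lambda_2 * g_2 = 4.68 * -1.66 = -7.7688
lambda_3 * g_3 = 6.44 * 0.81 = 5.2164
lambda_4 * g_4 = 0.17 * -3.29 = -0.5593
Total violation = 0.7337 + 7.7688 + 5.2164 + 0.5593 = 14.2782


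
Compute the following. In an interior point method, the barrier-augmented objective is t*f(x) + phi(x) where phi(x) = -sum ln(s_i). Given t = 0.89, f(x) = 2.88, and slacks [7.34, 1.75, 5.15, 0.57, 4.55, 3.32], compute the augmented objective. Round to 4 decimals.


Step 1: Compute log-barrier.
ln values: [1.9933, 0.5596, 1.639, -0.5621, 1.5151, 1.2]
phi = -(1.9933 + 0.5596 + 1.639 - 0.5621 + 1.5151 + 1.2) = -6.3449
Step 2: Compute augmented objective.
t*f(x) = 0.89*2.88 = 2.5632
Total = 2.5632 - 6.3449 = -3.7817


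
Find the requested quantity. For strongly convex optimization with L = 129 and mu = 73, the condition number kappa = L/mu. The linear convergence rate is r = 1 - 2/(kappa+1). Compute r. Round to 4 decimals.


Step 1: Compute the condition number.
kappa = L/mu = 129/73 = 1.7671
Step 2: Compute the convergence rate.
r = 1 - 2/(kappa + 1) = 1 - 2*mu/(L + mu) = (L - mu)/(L + mu) = 56/202 = 0.2772


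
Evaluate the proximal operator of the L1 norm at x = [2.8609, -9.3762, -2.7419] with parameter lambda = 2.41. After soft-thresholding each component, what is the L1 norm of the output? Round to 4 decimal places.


Soft-thresholding with lambda = 2.41:
prox(2.8609) = sign(2.8609)*max(|2.8609| - 2.41, 0) = 0.4509
prox(-9.3762) = sign(-9.3762)*max(|-9.3762| - 2.41, 0) = -6.9662
prox(-2.7419) = sign(-2.7419)*max(|-2.7419| - 2.41, 0) = -0.3319
prox(x) = [0.4509, -6.9662, -0.3319]
||prox(x)||_1 = 0.4509 + 6.9662 + 0.3319 = 7.749


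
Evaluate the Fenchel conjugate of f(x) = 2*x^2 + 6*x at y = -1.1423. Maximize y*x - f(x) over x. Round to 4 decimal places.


f*(y) = sup_x {y*x - a*x^2 - b*x} = sup_x {(y-b)*x - a*x^2}
FOC: (y - b) - 2a*x = 0 => x* = (y - b)/(2a)
x* = (-1.1423 - 6)/(2*2) = -1.7856
f*(-1.1423) = (y-b)^2/(4a) = (-1.1423 - 6)^2/(4*2)
= 51.0124/8 = 6.3766


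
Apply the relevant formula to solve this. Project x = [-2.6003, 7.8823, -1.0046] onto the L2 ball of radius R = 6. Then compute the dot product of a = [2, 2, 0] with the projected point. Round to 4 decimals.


Step 1: Compute ||x|| (intermediates to 6 decimals).
||x|| = sqrt((-2.6003)^2 + 7.8823^2 + (-1.0046)^2) = 8.360708
Step 2: Project.
Since ||x|| > R, scale = R/||x|| = 6/8.360708 = 0.717643, proj(x) = scale * x
proj(x) = [-1.866087, 5.656677, -0.720944]
Step 3: Dot product.
a^T * proj(x) = 2*(-1.866087) + 2*5.656677 + 0*(-0.720944) = 7.5812


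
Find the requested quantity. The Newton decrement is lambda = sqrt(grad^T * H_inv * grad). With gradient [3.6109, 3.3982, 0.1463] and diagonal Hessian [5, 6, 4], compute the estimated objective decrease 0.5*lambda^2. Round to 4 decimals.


Step 1: H is diagonal, so H^(-1) * g = [0.7222, 0.5664, 0.0366].
Step 2: g^T H^(-1) g = sum_i g_i^2 / H_ii
  = (3.6109)^2/5 + (3.3982)^2/6 + (0.1463)^2/4
  = 2.6077 + 1.9246 + 0.0054 = 4.5377
Step 3: Objective decrease = 0.5 * g^T H^(-1) g = 2.2688


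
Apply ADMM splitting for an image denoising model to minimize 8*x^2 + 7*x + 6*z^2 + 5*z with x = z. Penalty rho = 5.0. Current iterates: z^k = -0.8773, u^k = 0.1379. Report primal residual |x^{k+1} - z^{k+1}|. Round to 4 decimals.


ADMM iteration with rho = 5.0, z^k = -0.8773, u^k = 0.1379
Step 1: x-update.
Minimize 8*x^2 + 7*x + (5.0/2)*(x + 0.8773 + 0.1379)^2
FOC: (2*8 + 5.0)*x = -7 + 5.0*(-0.8773 - 0.1379)
x^{k+1} = -0.575
Step 2: z-update.
Minimize 6*z^2 + 5*z + (5.0/2)*(-0.575 - z + 0.1379)^2
FOC: (2*6 + 5.0)*z = -5 + 5.0*(-0.575 + 0.1379)
z^{k+1} = -0.4227
Step 3: u-update.
u^{k+1} = 0.1379 - 0.575 + 0.4227 = -0.0145
Step 4: Primal residual = |-0.575 + 0.4227| = 0.1524


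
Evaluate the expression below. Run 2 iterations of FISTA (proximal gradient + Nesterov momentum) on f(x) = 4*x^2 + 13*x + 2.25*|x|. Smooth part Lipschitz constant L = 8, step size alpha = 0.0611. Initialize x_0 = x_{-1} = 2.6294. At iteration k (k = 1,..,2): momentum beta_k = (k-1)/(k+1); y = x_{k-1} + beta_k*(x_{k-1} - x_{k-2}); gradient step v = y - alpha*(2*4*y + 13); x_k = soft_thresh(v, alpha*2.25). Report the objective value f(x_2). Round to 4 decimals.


FISTA on f(x) = 4*x^2 + 13*x + 2.25*|x|
L = 8, alpha = 0.0611
Iteration 1: beta = 0.0, y = 2.6294 + 0.0*(2.6294 - 2.6294) = 2.6294
  grad(y) = 34.0352, v = y - alpha*grad = 0.5498
  prox(v) = soft_thresh(0.5498, 0.1375) = 0.4124
Iteration 2: beta = 0.3333, y = 0.4124 + 0.3333*(0.4124 - 2.6294) = -0.3266
  grad(y) = 10.3869, v = y - alpha*grad = -0.9613
  prox(v) = soft_thresh(-0.9613, 0.1375) = -0.8238
f(x_2) = 4*(-0.8238)^2 + 13*(-0.8238) + 2.25*|-0.8238| = -6.1413


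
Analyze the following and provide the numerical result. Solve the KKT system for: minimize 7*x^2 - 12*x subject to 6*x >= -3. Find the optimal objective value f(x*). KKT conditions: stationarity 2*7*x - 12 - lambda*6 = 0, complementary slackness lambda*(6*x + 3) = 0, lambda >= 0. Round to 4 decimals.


Step 1: Try lambda = 0 (constraint inactive).
Stationarity: 2*7*x - 12 = 0
x* = 12/(2*7) = 6/7 = 0.8571 (rounded; the exact value 6/7 is used below)
Check constraint: 6*0.8571 = 5.1426 >= -3 -- satisfied.
Step 2: Compute optimal value.
f(x*) = 7*(6/7)^2 - 12*(6/7) = -5.1429


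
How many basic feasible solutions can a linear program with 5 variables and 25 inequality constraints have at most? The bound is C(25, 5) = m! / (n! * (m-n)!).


Each vertex corresponds to some choice of n active constraints out of m, so the number of vertices is at most C(m, n) = m! / (n!(m-n)!).
m = 25, n = 5
Numerator: 25 * 24 * 23 * 22 * 21
Denominator: 5! = 120
C(25, 5) = 53130


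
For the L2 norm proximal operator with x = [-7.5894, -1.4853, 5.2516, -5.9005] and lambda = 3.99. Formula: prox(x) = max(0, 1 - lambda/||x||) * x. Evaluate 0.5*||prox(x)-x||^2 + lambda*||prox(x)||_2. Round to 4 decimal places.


Step 1: Compute ||x||.
||x|| = 11.0544
Step 2: Compute scaling factor.
scale = max(0, 1 - 3.99/11.0544) = 0.6391
Step 3: prox(x) = [-4.8501, -0.9492, 3.3561, -3.7708]
||prox(x)|| = 7.0644
Step 4: Proximal objective.
0.5*||prox-x||^2 = 7.9601
lambda*||prox|| = 28.187
Total = 36.1471
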